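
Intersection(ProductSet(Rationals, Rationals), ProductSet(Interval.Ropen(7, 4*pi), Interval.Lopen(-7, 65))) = ProductSet(Intersection(Interval.Ropen(7, 4*pi), Rationals), Intersection(Interval.Lopen(-7, 65), Rationals))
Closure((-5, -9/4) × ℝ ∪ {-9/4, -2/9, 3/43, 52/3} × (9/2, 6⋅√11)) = ([-5, -9/4] × ℝ) ∪ ({-9/4, -2/9, 3/43, 52/3} × [9/2, 6⋅√11])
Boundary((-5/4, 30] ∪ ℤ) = {-5/4} ∪ (ℤ \ (-5/4, 30))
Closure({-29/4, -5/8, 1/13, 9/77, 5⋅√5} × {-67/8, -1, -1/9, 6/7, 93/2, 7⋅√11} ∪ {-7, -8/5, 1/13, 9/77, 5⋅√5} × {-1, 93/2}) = ({-7, -8/5, 1/13, 9/77, 5⋅√5} × {-1, 93/2}) ∪ ({-29/4, -5/8, 1/13, 9/77, 5⋅√5} × {-67/8, -1, -1/9, 6/7, 93/2, 7⋅√11})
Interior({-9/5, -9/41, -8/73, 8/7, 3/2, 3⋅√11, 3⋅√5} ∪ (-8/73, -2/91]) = (-8/73, -2/91)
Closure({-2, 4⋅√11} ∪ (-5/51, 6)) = {-2, 4⋅√11} ∪ [-5/51, 6]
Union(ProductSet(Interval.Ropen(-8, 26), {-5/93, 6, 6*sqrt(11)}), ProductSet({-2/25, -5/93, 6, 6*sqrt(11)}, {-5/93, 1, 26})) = Union(ProductSet({-2/25, -5/93, 6, 6*sqrt(11)}, {-5/93, 1, 26}), ProductSet(Interval.Ropen(-8, 26), {-5/93, 6, 6*sqrt(11)}))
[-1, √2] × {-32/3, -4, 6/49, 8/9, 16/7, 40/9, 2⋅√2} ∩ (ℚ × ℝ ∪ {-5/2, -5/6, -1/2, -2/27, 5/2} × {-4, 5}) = (ℚ ∩ [-1, √2]) × {-32/3, -4, 6/49, 8/9, 16/7, 40/9, 2⋅√2}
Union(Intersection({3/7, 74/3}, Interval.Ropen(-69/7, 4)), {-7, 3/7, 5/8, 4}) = {-7, 3/7, 5/8, 4}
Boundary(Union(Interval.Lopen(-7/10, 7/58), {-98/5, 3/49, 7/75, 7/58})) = {-98/5, -7/10, 7/58}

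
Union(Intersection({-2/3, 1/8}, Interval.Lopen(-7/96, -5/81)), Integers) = Integers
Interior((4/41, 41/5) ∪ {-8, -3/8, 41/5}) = (4/41, 41/5)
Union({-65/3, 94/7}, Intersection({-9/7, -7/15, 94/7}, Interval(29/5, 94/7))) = {-65/3, 94/7}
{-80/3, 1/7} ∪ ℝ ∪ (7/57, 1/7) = (-∞, ∞)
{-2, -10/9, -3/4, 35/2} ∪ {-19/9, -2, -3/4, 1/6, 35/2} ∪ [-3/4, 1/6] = {-19/9, -2, -10/9, 35/2} ∪ [-3/4, 1/6]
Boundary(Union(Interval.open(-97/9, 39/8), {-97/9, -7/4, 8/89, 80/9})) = {-97/9, 39/8, 80/9}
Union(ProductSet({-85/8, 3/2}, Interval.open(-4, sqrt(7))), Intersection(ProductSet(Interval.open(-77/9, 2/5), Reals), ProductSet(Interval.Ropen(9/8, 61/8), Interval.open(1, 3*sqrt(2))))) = ProductSet({-85/8, 3/2}, Interval.open(-4, sqrt(7)))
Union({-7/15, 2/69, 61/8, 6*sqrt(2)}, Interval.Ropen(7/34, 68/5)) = Union({-7/15, 2/69}, Interval.Ropen(7/34, 68/5))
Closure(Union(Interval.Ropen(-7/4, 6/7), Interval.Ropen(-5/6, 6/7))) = Interval(-7/4, 6/7)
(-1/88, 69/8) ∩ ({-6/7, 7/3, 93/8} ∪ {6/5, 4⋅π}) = {6/5, 7/3}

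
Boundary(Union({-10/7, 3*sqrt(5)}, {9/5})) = {-10/7, 9/5, 3*sqrt(5)}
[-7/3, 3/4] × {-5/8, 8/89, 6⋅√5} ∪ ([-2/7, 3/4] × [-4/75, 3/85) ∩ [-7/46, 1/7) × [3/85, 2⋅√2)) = [-7/3, 3/4] × {-5/8, 8/89, 6⋅√5}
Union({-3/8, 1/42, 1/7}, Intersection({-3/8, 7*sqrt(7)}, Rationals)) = {-3/8, 1/42, 1/7}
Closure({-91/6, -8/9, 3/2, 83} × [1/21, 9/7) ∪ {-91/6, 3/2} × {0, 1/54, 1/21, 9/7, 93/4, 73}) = ({-91/6, 3/2} × {0, 1/54, 1/21, 9/7, 93/4, 73}) ∪ ({-91/6, -8/9, 3/2, 83} × [1/21, 9/7])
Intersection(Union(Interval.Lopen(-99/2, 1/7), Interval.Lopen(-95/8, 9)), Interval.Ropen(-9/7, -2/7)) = Interval.Ropen(-9/7, -2/7)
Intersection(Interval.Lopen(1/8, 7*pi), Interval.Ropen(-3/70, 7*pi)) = Interval.open(1/8, 7*pi)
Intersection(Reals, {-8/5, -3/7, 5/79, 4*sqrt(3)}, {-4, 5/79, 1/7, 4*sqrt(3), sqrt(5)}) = {5/79, 4*sqrt(3)}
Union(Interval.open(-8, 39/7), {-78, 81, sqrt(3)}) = Union({-78, 81}, Interval.open(-8, 39/7))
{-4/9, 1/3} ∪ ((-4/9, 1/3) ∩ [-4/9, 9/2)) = [-4/9, 1/3]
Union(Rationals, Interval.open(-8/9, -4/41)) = Union(Interval(-8/9, -4/41), Rationals)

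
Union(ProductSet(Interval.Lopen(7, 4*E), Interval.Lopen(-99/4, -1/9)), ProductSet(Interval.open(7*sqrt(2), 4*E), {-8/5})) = ProductSet(Interval.Lopen(7, 4*E), Interval.Lopen(-99/4, -1/9))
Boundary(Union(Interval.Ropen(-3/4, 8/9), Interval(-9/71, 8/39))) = {-3/4, 8/9}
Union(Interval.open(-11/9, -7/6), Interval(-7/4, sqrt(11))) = Interval(-7/4, sqrt(11))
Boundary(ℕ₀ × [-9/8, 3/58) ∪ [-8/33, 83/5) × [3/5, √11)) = (ℕ₀ × [-9/8, 3/58]) ∪ ({-8/33, 83/5} × [3/5, √11]) ∪ ([-8/33, 83/5] × {3/5, √11})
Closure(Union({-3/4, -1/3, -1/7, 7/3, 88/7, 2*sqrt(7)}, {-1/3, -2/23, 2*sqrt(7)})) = {-3/4, -1/3, -1/7, -2/23, 7/3, 88/7, 2*sqrt(7)}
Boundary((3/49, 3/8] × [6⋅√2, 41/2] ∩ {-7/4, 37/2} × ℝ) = ∅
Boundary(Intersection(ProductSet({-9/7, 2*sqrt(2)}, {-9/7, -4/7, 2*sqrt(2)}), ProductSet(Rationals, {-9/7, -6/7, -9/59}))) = ProductSet({-9/7}, {-9/7})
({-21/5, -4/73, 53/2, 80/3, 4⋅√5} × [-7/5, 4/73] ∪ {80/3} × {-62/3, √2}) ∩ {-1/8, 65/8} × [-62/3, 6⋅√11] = ∅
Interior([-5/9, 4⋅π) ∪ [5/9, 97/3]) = (-5/9, 97/3)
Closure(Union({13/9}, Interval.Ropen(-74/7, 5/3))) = Interval(-74/7, 5/3)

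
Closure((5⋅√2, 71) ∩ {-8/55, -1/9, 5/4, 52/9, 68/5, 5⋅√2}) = {68/5}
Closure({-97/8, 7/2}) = {-97/8, 7/2}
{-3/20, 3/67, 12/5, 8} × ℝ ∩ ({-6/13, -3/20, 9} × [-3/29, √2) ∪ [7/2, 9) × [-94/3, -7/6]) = ({8} × [-94/3, -7/6]) ∪ ({-3/20} × [-3/29, √2))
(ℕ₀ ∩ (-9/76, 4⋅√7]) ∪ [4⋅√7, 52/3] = {0, 1, …, 10} ∪ [4⋅√7, 52/3]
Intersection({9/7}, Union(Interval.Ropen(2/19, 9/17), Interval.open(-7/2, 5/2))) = {9/7}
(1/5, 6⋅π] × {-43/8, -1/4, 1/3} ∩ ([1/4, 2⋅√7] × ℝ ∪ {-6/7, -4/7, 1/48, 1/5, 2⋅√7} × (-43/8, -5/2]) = [1/4, 2⋅√7] × {-43/8, -1/4, 1/3}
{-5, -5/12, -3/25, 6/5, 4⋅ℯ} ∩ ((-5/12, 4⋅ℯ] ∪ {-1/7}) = {-3/25, 6/5, 4⋅ℯ}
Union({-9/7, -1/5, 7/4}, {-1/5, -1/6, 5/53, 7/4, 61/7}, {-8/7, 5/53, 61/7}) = {-9/7, -8/7, -1/5, -1/6, 5/53, 7/4, 61/7}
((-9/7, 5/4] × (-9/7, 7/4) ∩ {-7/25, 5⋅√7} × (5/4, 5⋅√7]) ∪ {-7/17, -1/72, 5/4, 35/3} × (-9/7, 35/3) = ({-7/25} × (5/4, 7/4)) ∪ ({-7/17, -1/72, 5/4, 35/3} × (-9/7, 35/3))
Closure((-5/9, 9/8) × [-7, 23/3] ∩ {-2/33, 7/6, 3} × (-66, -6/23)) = {-2/33} × [-7, -6/23]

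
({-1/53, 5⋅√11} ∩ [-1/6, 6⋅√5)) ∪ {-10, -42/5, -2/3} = {-10, -42/5, -2/3, -1/53}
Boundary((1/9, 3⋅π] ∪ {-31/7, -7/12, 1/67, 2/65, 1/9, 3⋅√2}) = {-31/7, -7/12, 1/67, 2/65, 1/9, 3⋅π}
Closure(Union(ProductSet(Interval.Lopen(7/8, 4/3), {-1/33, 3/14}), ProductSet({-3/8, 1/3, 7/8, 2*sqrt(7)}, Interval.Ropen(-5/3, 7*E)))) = Union(ProductSet({-3/8, 1/3, 7/8, 2*sqrt(7)}, Interval(-5/3, 7*E)), ProductSet(Interval(7/8, 4/3), {-1/33, 3/14}))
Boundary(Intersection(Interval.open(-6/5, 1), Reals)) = {-6/5, 1}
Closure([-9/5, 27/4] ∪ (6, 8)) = [-9/5, 8]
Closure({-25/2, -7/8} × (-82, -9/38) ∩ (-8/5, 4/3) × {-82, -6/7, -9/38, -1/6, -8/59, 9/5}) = {-7/8} × {-6/7}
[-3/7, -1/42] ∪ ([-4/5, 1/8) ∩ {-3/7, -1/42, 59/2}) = [-3/7, -1/42]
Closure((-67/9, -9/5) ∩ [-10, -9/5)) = [-67/9, -9/5]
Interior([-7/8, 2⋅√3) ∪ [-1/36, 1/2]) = (-7/8, 2⋅√3)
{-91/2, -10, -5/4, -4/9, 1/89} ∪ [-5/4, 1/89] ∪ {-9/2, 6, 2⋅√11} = {-91/2, -10, -9/2, 6, 2⋅√11} ∪ [-5/4, 1/89]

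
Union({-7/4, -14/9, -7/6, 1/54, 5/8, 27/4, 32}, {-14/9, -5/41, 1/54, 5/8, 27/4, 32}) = {-7/4, -14/9, -7/6, -5/41, 1/54, 5/8, 27/4, 32}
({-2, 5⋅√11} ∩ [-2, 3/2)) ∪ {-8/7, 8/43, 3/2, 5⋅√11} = {-2, -8/7, 8/43, 3/2, 5⋅√11}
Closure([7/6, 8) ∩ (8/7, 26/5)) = [7/6, 26/5]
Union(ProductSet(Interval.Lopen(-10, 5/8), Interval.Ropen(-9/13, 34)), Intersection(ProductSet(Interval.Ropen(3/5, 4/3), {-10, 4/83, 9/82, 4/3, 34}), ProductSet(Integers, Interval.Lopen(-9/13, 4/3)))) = Union(ProductSet(Interval.Lopen(-10, 5/8), Interval.Ropen(-9/13, 34)), ProductSet(Range(1, 2, 1), {4/83, 9/82, 4/3}))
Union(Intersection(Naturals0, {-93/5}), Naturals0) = Naturals0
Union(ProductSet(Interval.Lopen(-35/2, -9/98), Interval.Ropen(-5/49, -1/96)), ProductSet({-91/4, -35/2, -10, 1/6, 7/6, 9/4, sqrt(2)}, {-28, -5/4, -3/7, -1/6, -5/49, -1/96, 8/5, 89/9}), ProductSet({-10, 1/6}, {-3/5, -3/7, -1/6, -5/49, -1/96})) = Union(ProductSet({-10, 1/6}, {-3/5, -3/7, -1/6, -5/49, -1/96}), ProductSet({-91/4, -35/2, -10, 1/6, 7/6, 9/4, sqrt(2)}, {-28, -5/4, -3/7, -1/6, -5/49, -1/96, 8/5, 89/9}), ProductSet(Interval.Lopen(-35/2, -9/98), Interval.Ropen(-5/49, -1/96)))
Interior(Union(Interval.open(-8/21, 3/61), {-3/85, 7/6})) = Interval.open(-8/21, 3/61)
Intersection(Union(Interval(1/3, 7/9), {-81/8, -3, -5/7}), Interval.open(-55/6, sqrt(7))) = Union({-3, -5/7}, Interval(1/3, 7/9))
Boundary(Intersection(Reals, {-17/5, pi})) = {-17/5, pi}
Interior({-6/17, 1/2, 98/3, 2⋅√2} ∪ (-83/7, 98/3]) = (-83/7, 98/3)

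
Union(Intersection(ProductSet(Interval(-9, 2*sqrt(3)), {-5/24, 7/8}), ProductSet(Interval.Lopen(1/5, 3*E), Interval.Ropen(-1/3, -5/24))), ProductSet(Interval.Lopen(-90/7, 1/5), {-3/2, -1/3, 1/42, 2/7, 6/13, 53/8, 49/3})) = ProductSet(Interval.Lopen(-90/7, 1/5), {-3/2, -1/3, 1/42, 2/7, 6/13, 53/8, 49/3})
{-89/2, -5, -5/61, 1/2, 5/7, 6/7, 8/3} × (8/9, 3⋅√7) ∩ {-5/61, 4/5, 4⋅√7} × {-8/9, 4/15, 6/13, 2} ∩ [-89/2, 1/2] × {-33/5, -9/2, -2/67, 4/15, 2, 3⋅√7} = {-5/61} × {2}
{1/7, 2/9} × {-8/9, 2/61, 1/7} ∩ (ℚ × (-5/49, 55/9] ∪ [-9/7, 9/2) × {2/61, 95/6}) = {1/7, 2/9} × {2/61, 1/7}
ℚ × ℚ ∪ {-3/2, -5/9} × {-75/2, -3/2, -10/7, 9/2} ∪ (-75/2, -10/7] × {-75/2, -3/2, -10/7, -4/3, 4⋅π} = (ℚ × ℚ) ∪ ((-75/2, -10/7] × {-75/2, -3/2, -10/7, -4/3, 4⋅π})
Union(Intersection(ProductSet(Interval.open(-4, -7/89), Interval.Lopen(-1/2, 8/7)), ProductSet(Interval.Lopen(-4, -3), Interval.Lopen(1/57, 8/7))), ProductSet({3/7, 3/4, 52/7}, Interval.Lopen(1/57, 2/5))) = Union(ProductSet({3/7, 3/4, 52/7}, Interval.Lopen(1/57, 2/5)), ProductSet(Interval.Lopen(-4, -3), Interval.Lopen(1/57, 8/7)))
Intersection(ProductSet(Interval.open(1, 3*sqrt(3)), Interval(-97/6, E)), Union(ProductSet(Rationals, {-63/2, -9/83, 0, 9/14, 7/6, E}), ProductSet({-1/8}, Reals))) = ProductSet(Intersection(Interval.open(1, 3*sqrt(3)), Rationals), {-9/83, 0, 9/14, 7/6, E})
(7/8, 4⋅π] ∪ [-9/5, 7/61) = [-9/5, 7/61) ∪ (7/8, 4⋅π]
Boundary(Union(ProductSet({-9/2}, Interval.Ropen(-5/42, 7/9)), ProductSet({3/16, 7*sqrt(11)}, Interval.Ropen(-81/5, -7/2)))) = Union(ProductSet({-9/2}, Interval(-5/42, 7/9)), ProductSet({3/16, 7*sqrt(11)}, Interval(-81/5, -7/2)))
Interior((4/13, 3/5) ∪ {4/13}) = (4/13, 3/5)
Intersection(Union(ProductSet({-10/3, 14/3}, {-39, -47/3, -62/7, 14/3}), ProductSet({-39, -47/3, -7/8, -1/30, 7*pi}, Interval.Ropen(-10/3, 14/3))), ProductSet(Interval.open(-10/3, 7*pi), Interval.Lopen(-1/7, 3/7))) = ProductSet({-7/8, -1/30}, Interval.Lopen(-1/7, 3/7))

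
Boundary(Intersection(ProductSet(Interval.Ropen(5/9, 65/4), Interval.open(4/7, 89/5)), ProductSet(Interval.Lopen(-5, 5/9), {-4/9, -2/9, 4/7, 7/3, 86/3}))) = ProductSet({5/9}, {7/3})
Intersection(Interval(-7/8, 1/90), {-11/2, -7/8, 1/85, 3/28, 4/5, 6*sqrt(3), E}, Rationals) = {-7/8}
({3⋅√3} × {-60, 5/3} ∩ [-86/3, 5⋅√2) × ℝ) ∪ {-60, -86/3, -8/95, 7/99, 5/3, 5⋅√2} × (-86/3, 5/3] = ({3⋅√3} × {-60, 5/3}) ∪ ({-60, -86/3, -8/95, 7/99, 5/3, 5⋅√2} × (-86/3, 5/3])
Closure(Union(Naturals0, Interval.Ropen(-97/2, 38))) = Union(Complement(Naturals0, Interval.open(-97/2, 38)), Interval(-97/2, 38), Naturals0)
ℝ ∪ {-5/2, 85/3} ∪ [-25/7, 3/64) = (-∞, ∞)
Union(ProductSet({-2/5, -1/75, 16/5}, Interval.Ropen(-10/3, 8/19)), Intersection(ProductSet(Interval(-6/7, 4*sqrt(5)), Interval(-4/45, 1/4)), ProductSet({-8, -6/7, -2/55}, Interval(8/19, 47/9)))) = ProductSet({-2/5, -1/75, 16/5}, Interval.Ropen(-10/3, 8/19))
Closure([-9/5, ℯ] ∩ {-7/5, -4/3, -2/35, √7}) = {-7/5, -4/3, -2/35, √7}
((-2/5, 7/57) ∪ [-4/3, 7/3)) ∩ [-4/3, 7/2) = [-4/3, 7/3)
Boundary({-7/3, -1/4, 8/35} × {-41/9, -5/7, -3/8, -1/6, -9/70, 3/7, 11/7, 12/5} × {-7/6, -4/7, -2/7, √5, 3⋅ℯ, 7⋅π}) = {-7/3, -1/4, 8/35} × {-41/9, -5/7, -3/8, -1/6, -9/70, 3/7, 11/7, 12/5} × {-7/6, -4/7, -2/7, √5, 3⋅ℯ, 7⋅π}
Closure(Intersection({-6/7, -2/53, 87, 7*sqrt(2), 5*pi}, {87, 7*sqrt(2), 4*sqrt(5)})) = {87, 7*sqrt(2)}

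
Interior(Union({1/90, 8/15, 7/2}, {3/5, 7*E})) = EmptySet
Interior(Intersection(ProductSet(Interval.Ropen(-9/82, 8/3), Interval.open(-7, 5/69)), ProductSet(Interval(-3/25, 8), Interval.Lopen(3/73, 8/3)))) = ProductSet(Interval.open(-9/82, 8/3), Interval.open(3/73, 5/69))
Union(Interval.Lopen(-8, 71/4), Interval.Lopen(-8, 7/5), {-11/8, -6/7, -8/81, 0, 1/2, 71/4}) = Interval.Lopen(-8, 71/4)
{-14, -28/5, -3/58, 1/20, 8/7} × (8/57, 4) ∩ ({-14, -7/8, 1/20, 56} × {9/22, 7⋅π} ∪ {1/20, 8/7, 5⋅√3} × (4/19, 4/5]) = ({-14, 1/20} × {9/22}) ∪ ({1/20, 8/7} × (4/19, 4/5])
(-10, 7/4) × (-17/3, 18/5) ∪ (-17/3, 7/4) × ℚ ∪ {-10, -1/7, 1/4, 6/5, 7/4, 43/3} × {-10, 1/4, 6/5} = ((-17/3, 7/4) × ℚ) ∪ ((-10, 7/4) × (-17/3, 18/5)) ∪ ({-10, -1/7, 1/4, 6/5, 7/4, 43/3} × {-10, 1/4, 6/5})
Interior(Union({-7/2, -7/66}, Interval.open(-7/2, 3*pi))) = Interval.open(-7/2, 3*pi)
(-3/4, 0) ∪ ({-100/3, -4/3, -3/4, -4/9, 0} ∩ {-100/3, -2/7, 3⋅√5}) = {-100/3} ∪ (-3/4, 0)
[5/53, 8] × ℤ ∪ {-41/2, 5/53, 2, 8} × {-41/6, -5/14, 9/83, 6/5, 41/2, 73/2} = ([5/53, 8] × ℤ) ∪ ({-41/2, 5/53, 2, 8} × {-41/6, -5/14, 9/83, 6/5, 41/2, 73/2})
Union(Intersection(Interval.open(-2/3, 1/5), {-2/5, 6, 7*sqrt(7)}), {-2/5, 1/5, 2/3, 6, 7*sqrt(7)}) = {-2/5, 1/5, 2/3, 6, 7*sqrt(7)}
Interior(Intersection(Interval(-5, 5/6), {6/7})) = EmptySet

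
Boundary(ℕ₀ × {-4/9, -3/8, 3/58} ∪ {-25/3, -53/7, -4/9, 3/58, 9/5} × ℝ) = (ℕ₀ × {-4/9, -3/8, 3/58}) ∪ ({-25/3, -53/7, -4/9, 3/58, 9/5} × ℝ)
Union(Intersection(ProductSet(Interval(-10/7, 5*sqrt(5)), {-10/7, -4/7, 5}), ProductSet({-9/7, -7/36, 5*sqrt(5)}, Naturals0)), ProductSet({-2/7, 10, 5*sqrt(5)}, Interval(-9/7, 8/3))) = Union(ProductSet({-9/7, -7/36, 5*sqrt(5)}, {5}), ProductSet({-2/7, 10, 5*sqrt(5)}, Interval(-9/7, 8/3)))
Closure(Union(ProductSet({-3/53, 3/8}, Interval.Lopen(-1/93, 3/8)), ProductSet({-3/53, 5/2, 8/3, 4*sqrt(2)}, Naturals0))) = Union(ProductSet({-3/53, 3/8}, Interval(-1/93, 3/8)), ProductSet({-3/53, 5/2, 8/3, 4*sqrt(2)}, Naturals0))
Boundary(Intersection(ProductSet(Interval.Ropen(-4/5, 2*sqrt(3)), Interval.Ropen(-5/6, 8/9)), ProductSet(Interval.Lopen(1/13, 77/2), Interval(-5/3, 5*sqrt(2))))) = Union(ProductSet({1/13, 2*sqrt(3)}, Interval(-5/6, 8/9)), ProductSet(Interval(1/13, 2*sqrt(3)), {-5/6, 8/9}))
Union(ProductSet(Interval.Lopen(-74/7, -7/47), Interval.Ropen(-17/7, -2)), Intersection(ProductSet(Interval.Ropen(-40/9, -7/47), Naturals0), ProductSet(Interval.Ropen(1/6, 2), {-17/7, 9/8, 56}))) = ProductSet(Interval.Lopen(-74/7, -7/47), Interval.Ropen(-17/7, -2))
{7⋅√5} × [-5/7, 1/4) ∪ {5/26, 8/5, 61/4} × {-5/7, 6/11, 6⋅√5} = ({7⋅√5} × [-5/7, 1/4)) ∪ ({5/26, 8/5, 61/4} × {-5/7, 6/11, 6⋅√5})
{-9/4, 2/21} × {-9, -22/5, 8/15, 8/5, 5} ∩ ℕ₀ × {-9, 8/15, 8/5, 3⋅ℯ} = ∅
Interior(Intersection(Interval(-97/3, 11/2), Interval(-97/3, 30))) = Interval.open(-97/3, 11/2)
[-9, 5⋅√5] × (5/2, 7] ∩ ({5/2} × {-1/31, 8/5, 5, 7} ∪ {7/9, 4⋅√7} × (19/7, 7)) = ({5/2} × {5, 7}) ∪ ({7/9, 4⋅√7} × (19/7, 7))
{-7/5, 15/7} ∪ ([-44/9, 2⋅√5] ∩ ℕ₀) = {-7/5, 15/7} ∪ {0, 1, …, 4}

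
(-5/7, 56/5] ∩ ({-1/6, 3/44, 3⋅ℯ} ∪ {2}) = {-1/6, 3/44, 2, 3⋅ℯ}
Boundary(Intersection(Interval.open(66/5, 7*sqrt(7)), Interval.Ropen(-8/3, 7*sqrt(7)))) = {66/5, 7*sqrt(7)}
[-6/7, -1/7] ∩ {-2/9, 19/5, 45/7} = {-2/9}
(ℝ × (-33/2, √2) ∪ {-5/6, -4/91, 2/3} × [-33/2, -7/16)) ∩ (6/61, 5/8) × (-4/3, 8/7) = (6/61, 5/8) × (-4/3, 8/7)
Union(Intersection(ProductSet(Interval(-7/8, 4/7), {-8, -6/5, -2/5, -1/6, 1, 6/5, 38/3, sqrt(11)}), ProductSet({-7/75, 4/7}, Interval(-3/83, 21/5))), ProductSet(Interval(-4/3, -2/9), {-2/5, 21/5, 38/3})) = Union(ProductSet({-7/75, 4/7}, {1, 6/5, sqrt(11)}), ProductSet(Interval(-4/3, -2/9), {-2/5, 21/5, 38/3}))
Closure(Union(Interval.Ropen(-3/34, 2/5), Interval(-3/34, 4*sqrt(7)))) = Interval(-3/34, 4*sqrt(7))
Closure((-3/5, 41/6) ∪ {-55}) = {-55} ∪ [-3/5, 41/6]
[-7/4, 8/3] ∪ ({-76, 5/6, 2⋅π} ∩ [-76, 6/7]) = {-76} ∪ [-7/4, 8/3]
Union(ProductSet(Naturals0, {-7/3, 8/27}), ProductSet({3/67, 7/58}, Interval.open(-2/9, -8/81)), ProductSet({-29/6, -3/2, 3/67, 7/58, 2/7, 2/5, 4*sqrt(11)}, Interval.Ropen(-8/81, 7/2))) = Union(ProductSet({3/67, 7/58}, Interval.open(-2/9, -8/81)), ProductSet({-29/6, -3/2, 3/67, 7/58, 2/7, 2/5, 4*sqrt(11)}, Interval.Ropen(-8/81, 7/2)), ProductSet(Naturals0, {-7/3, 8/27}))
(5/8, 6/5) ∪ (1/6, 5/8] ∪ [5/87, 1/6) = [5/87, 1/6) ∪ (1/6, 6/5)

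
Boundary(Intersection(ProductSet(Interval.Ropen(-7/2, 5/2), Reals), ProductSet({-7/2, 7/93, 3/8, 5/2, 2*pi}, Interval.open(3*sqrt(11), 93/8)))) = ProductSet({-7/2, 7/93, 3/8}, Interval(3*sqrt(11), 93/8))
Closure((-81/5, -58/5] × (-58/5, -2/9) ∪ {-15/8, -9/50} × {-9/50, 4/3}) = ({-15/8, -9/50} × {-9/50, 4/3}) ∪ ({-81/5, -58/5} × [-58/5, -2/9]) ∪ ([-81/5, -58/5] × {-58/5, -2/9}) ∪ ((-81/5, -58/5] × (-58/5, -2/9))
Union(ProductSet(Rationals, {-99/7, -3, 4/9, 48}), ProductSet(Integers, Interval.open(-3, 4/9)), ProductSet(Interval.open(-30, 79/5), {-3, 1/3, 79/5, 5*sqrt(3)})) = Union(ProductSet(Integers, Interval.open(-3, 4/9)), ProductSet(Interval.open(-30, 79/5), {-3, 1/3, 79/5, 5*sqrt(3)}), ProductSet(Rationals, {-99/7, -3, 4/9, 48}))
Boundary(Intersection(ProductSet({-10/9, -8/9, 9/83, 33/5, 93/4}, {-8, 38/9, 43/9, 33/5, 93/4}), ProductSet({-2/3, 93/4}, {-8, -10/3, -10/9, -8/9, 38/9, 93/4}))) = ProductSet({93/4}, {-8, 38/9, 93/4})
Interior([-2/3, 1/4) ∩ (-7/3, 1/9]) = (-2/3, 1/9)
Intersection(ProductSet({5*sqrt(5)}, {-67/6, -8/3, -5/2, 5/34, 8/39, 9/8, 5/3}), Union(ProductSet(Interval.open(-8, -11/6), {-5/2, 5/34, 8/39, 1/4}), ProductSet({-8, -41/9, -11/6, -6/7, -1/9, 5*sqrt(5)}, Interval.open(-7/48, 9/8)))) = ProductSet({5*sqrt(5)}, {5/34, 8/39})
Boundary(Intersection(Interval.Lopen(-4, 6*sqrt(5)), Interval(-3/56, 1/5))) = {-3/56, 1/5}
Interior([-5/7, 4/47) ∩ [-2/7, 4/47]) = (-2/7, 4/47)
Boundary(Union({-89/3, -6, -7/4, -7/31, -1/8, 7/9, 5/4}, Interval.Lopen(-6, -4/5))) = {-89/3, -6, -4/5, -7/31, -1/8, 7/9, 5/4}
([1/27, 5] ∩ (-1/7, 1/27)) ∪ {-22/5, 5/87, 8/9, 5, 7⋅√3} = {-22/5, 5/87, 8/9, 5, 7⋅√3}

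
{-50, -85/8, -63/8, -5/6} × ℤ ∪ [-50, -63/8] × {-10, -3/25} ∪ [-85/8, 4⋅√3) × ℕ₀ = ({-50, -85/8, -63/8, -5/6} × ℤ) ∪ ([-50, -63/8] × {-10, -3/25}) ∪ ([-85/8, 4⋅√3) × ℕ₀)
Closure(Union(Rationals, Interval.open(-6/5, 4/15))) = Union(Interval(-oo, oo), Rationals)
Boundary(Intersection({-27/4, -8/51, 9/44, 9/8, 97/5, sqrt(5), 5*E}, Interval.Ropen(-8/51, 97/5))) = {-8/51, 9/44, 9/8, sqrt(5), 5*E}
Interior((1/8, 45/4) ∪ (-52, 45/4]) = (-52, 45/4)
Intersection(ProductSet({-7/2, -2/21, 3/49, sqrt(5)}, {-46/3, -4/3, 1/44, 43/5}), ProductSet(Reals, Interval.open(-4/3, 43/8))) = ProductSet({-7/2, -2/21, 3/49, sqrt(5)}, {1/44})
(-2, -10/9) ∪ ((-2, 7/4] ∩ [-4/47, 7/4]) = (-2, -10/9) ∪ [-4/47, 7/4]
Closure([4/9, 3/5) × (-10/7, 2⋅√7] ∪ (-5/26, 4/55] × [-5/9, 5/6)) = ({-5/26, 4/55} × [-5/9, 5/6]) ∪ ([-5/26, 4/55] × {-5/9, 5/6}) ∪ ((-5/26, 4/55] × [-5/9, 5/6)) ∪ ({4/9, 3/5} × [-10/7, 2⋅√7]) ∪ ([4/9, 3/5] × {-10/7, 2⋅√7}) ∪ ([4/9, 3/5) × (-10/7, 2⋅√7])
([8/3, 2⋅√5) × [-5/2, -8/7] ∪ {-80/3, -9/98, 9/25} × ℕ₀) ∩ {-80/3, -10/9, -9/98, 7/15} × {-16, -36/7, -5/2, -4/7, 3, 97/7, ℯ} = {-80/3, -9/98} × {3}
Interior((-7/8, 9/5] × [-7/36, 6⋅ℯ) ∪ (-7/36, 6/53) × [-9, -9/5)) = ((-7/36, 6/53) × (-9, -9/5)) ∪ ((-7/8, 9/5) × (-7/36, 6⋅ℯ))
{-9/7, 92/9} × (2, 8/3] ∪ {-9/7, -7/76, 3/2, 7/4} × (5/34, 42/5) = ({-9/7, 92/9} × (2, 8/3]) ∪ ({-9/7, -7/76, 3/2, 7/4} × (5/34, 42/5))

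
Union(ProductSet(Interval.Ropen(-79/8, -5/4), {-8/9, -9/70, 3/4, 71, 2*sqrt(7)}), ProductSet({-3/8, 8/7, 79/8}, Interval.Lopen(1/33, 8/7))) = Union(ProductSet({-3/8, 8/7, 79/8}, Interval.Lopen(1/33, 8/7)), ProductSet(Interval.Ropen(-79/8, -5/4), {-8/9, -9/70, 3/4, 71, 2*sqrt(7)}))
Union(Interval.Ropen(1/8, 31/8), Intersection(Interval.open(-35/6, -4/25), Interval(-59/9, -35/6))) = Interval.Ropen(1/8, 31/8)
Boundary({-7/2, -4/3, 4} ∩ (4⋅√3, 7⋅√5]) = ∅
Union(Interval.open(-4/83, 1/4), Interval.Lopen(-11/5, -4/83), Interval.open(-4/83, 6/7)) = Interval.open(-11/5, 6/7)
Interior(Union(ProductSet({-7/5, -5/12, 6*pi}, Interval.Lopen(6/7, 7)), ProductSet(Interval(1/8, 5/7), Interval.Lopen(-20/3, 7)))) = ProductSet(Interval.open(1/8, 5/7), Interval.open(-20/3, 7))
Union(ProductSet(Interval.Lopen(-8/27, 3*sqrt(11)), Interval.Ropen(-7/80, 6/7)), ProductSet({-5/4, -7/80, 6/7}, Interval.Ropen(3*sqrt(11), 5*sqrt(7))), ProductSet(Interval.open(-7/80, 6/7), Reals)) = Union(ProductSet({-5/4, -7/80, 6/7}, Interval.Ropen(3*sqrt(11), 5*sqrt(7))), ProductSet(Interval.Lopen(-8/27, 3*sqrt(11)), Interval.Ropen(-7/80, 6/7)), ProductSet(Interval.open(-7/80, 6/7), Reals))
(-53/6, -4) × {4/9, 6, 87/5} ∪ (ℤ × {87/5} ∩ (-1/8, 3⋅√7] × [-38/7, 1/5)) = (-53/6, -4) × {4/9, 6, 87/5}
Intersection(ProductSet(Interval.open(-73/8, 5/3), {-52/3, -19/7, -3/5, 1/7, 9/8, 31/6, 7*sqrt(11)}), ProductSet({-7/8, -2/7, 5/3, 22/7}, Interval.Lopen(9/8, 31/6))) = ProductSet({-7/8, -2/7}, {31/6})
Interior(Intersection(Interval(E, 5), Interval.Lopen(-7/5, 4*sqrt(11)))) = Interval.open(E, 5)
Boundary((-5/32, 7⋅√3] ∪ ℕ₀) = {-5/32, 7⋅√3} ∪ (ℕ₀ \ (-5/32, 7⋅√3))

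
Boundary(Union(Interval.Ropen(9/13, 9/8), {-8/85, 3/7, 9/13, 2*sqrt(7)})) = {-8/85, 3/7, 9/13, 9/8, 2*sqrt(7)}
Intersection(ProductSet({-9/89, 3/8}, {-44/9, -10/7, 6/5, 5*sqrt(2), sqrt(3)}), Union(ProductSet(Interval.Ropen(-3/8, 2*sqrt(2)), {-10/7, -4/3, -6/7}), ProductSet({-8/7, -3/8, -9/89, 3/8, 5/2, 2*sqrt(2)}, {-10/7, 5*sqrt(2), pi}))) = ProductSet({-9/89, 3/8}, {-10/7, 5*sqrt(2)})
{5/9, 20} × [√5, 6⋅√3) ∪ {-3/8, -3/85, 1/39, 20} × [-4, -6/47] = ({-3/8, -3/85, 1/39, 20} × [-4, -6/47]) ∪ ({5/9, 20} × [√5, 6⋅√3))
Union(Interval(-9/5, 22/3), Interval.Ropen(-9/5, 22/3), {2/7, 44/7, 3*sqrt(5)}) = Interval(-9/5, 22/3)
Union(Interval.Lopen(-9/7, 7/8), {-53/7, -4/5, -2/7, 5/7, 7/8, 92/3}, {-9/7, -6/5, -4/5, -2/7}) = Union({-53/7, 92/3}, Interval(-9/7, 7/8))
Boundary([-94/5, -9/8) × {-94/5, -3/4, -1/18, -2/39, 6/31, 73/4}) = [-94/5, -9/8] × {-94/5, -3/4, -1/18, -2/39, 6/31, 73/4}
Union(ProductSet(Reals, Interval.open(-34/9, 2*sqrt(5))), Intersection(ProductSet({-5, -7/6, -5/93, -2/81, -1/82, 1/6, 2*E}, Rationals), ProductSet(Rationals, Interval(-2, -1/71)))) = ProductSet(Reals, Interval.open(-34/9, 2*sqrt(5)))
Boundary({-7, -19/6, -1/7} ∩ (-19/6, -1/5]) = ∅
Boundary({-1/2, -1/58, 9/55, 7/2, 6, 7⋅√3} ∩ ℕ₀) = {6}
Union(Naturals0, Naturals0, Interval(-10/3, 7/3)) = Union(Interval(-10/3, 7/3), Naturals0)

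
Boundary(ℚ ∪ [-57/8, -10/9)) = (-∞, -57/8] ∪ [-10/9, ∞)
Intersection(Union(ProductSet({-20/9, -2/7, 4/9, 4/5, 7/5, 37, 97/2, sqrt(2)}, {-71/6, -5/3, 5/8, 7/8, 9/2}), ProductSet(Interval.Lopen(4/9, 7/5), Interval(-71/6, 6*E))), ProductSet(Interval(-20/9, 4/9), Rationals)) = ProductSet({-20/9, -2/7, 4/9}, {-71/6, -5/3, 5/8, 7/8, 9/2})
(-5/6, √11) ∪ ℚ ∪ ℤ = ℚ ∪ [-5/6, √11)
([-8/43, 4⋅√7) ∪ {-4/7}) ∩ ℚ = {-4/7} ∪ (ℚ ∩ [-8/43, 4⋅√7))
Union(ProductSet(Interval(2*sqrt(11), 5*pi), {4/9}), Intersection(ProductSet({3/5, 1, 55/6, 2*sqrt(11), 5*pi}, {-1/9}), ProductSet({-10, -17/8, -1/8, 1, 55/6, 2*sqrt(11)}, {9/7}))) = ProductSet(Interval(2*sqrt(11), 5*pi), {4/9})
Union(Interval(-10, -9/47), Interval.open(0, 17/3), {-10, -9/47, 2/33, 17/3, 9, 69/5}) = Union({9, 69/5}, Interval(-10, -9/47), Interval.Lopen(0, 17/3))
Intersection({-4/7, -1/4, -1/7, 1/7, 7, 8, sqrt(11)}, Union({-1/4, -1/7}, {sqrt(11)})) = {-1/4, -1/7, sqrt(11)}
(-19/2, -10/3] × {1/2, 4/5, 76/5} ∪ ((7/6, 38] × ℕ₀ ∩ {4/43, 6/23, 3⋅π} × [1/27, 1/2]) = (-19/2, -10/3] × {1/2, 4/5, 76/5}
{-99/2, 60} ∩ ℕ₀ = {60}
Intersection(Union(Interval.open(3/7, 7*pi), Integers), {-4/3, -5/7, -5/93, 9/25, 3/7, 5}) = {5}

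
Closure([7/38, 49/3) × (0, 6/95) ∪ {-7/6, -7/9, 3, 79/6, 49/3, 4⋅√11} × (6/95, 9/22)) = ({7/38, 49/3} × [0, 6/95]) ∪ ([7/38, 49/3] × {0, 6/95}) ∪ ([7/38, 49/3) × (0, 6/95)) ∪ ({-7/6, -7/9, 3, 79/6, 49/3, 4⋅√11} × [6/95, 9/22])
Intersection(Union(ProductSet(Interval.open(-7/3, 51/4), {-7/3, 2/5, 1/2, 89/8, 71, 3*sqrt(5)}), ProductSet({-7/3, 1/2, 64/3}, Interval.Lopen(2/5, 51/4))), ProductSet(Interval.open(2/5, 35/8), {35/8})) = ProductSet({1/2}, {35/8})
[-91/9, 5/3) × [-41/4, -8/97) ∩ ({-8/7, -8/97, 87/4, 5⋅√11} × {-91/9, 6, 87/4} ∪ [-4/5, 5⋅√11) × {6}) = {-8/7, -8/97} × {-91/9}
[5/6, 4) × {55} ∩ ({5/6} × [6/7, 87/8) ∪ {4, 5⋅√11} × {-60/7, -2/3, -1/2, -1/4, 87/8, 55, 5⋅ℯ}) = ∅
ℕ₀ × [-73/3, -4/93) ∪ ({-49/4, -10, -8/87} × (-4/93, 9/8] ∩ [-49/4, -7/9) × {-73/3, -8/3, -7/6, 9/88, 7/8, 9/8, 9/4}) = (ℕ₀ × [-73/3, -4/93)) ∪ ({-49/4, -10} × {9/88, 7/8, 9/8})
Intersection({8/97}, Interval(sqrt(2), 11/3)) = EmptySet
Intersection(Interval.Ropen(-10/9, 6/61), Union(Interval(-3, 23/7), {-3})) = Interval.Ropen(-10/9, 6/61)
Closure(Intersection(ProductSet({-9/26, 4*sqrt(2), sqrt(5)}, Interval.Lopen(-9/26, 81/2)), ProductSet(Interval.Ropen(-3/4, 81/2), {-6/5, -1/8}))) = ProductSet({-9/26, 4*sqrt(2), sqrt(5)}, {-1/8})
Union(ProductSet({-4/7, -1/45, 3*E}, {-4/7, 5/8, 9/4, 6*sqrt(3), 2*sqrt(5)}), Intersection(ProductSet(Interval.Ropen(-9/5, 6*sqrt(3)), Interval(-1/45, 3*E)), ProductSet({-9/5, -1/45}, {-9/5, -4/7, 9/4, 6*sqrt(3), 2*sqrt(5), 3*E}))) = Union(ProductSet({-9/5, -1/45}, {9/4, 2*sqrt(5), 3*E}), ProductSet({-4/7, -1/45, 3*E}, {-4/7, 5/8, 9/4, 6*sqrt(3), 2*sqrt(5)}))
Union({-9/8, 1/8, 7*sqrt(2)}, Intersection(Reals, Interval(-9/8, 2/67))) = Union({1/8, 7*sqrt(2)}, Interval(-9/8, 2/67))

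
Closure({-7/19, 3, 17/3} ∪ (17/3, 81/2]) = {-7/19, 3} ∪ [17/3, 81/2]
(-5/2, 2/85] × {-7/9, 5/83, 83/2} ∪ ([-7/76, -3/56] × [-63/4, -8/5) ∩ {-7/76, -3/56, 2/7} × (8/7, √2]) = (-5/2, 2/85] × {-7/9, 5/83, 83/2}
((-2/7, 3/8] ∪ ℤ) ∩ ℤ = ℤ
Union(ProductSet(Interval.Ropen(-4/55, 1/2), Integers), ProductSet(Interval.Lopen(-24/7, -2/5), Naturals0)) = Union(ProductSet(Interval.Lopen(-24/7, -2/5), Naturals0), ProductSet(Interval.Ropen(-4/55, 1/2), Integers))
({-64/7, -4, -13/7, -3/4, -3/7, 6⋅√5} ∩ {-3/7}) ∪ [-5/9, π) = [-5/9, π)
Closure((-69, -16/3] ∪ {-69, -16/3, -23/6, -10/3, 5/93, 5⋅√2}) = [-69, -16/3] ∪ {-23/6, -10/3, 5/93, 5⋅√2}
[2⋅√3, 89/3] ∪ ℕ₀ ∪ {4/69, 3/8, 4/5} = ℕ₀ ∪ {4/69, 3/8, 4/5} ∪ [2⋅√3, 89/3]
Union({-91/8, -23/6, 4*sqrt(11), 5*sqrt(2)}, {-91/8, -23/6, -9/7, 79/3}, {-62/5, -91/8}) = {-62/5, -91/8, -23/6, -9/7, 79/3, 4*sqrt(11), 5*sqrt(2)}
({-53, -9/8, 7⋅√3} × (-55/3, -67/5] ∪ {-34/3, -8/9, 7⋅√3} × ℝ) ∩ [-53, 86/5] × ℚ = ({-34/3, -8/9, 7⋅√3} × ℚ) ∪ ({-53, -9/8, 7⋅√3} × (ℚ ∩ (-55/3, -67/5]))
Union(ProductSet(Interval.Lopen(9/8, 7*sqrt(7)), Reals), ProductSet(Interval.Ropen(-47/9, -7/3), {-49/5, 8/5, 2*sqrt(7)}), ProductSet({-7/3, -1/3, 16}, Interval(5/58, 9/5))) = Union(ProductSet({-7/3, -1/3, 16}, Interval(5/58, 9/5)), ProductSet(Interval.Ropen(-47/9, -7/3), {-49/5, 8/5, 2*sqrt(7)}), ProductSet(Interval.Lopen(9/8, 7*sqrt(7)), Reals))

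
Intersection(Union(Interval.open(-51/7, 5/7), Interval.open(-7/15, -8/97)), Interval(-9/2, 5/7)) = Interval.Ropen(-9/2, 5/7)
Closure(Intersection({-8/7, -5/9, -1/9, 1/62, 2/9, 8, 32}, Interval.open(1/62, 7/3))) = {2/9}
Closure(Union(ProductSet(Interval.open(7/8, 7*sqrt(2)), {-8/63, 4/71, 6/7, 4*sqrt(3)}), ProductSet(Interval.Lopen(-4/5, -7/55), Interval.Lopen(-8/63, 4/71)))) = Union(ProductSet({-4/5, -7/55}, Interval(-8/63, 4/71)), ProductSet(Interval(-4/5, -7/55), {-8/63, 4/71}), ProductSet(Interval.Lopen(-4/5, -7/55), Interval.Lopen(-8/63, 4/71)), ProductSet(Interval(7/8, 7*sqrt(2)), {-8/63, 4/71, 6/7, 4*sqrt(3)}))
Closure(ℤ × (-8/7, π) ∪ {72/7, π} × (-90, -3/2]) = (ℤ × [-8/7, π]) ∪ ({72/7, π} × [-90, -3/2])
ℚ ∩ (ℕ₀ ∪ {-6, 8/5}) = {-6, 8/5} ∪ ℕ₀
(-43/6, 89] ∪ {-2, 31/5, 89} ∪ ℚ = ℚ ∪ [-43/6, 89]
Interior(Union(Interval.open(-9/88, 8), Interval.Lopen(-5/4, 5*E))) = Interval.open(-5/4, 5*E)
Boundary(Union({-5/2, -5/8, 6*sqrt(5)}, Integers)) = Union({-5/2, -5/8, 6*sqrt(5)}, Integers)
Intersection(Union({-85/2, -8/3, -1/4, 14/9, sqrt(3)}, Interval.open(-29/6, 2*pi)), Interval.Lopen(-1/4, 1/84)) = Interval.Lopen(-1/4, 1/84)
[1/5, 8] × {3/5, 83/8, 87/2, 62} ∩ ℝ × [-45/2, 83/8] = [1/5, 8] × {3/5, 83/8}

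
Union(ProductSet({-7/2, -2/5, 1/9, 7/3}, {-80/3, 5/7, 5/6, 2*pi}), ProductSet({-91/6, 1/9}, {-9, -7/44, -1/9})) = Union(ProductSet({-91/6, 1/9}, {-9, -7/44, -1/9}), ProductSet({-7/2, -2/5, 1/9, 7/3}, {-80/3, 5/7, 5/6, 2*pi}))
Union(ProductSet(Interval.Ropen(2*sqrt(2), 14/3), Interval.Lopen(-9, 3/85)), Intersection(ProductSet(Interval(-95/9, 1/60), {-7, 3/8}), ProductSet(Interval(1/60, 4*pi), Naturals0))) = ProductSet(Interval.Ropen(2*sqrt(2), 14/3), Interval.Lopen(-9, 3/85))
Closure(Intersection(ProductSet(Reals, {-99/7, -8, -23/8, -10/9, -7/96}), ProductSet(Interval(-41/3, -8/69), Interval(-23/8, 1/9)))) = ProductSet(Interval(-41/3, -8/69), {-23/8, -10/9, -7/96})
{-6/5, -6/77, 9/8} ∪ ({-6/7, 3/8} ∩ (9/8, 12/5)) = {-6/5, -6/77, 9/8}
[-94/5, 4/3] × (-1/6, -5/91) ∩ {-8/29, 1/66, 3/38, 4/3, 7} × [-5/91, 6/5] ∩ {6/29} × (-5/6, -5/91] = ∅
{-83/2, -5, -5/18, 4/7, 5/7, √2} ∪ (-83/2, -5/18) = [-83/2, -5/18] ∪ {4/7, 5/7, √2}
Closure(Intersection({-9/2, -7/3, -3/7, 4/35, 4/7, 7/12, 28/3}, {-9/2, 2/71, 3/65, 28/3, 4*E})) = {-9/2, 28/3}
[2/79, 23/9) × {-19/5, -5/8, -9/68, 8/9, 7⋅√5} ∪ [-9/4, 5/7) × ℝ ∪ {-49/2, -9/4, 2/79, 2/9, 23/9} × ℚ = ([-9/4, 5/7) × ℝ) ∪ ({-49/2, -9/4, 2/79, 2/9, 23/9} × ℚ) ∪ ([2/79, 23/9) × {-19/5, -5/8, -9/68, 8/9, 7⋅√5})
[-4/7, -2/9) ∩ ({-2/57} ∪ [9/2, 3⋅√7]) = ∅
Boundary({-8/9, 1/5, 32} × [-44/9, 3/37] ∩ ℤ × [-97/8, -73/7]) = ∅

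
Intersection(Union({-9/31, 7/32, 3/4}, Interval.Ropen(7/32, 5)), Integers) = Range(1, 5, 1)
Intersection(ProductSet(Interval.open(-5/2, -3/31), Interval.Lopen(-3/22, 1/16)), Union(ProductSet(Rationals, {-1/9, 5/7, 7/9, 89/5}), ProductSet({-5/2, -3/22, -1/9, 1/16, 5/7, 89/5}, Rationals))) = Union(ProductSet({-3/22, -1/9}, Intersection(Interval.Lopen(-3/22, 1/16), Rationals)), ProductSet(Intersection(Interval.open(-5/2, -3/31), Rationals), {-1/9}))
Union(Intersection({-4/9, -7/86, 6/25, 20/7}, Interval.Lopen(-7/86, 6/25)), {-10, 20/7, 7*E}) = {-10, 6/25, 20/7, 7*E}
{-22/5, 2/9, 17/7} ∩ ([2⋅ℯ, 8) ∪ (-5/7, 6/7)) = {2/9}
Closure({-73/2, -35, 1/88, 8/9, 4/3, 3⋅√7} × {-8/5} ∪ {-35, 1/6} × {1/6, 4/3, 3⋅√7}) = ({-35, 1/6} × {1/6, 4/3, 3⋅√7}) ∪ ({-73/2, -35, 1/88, 8/9, 4/3, 3⋅√7} × {-8/5})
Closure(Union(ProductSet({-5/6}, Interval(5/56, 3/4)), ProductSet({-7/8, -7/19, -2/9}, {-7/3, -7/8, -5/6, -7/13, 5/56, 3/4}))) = Union(ProductSet({-5/6}, Interval(5/56, 3/4)), ProductSet({-7/8, -7/19, -2/9}, {-7/3, -7/8, -5/6, -7/13, 5/56, 3/4}))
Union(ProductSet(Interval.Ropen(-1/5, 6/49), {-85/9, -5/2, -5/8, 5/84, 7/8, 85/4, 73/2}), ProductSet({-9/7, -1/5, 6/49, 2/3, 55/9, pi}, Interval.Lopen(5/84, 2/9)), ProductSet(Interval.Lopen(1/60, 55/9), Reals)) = Union(ProductSet({-9/7, -1/5, 6/49, 2/3, 55/9, pi}, Interval.Lopen(5/84, 2/9)), ProductSet(Interval.Ropen(-1/5, 6/49), {-85/9, -5/2, -5/8, 5/84, 7/8, 85/4, 73/2}), ProductSet(Interval.Lopen(1/60, 55/9), Reals))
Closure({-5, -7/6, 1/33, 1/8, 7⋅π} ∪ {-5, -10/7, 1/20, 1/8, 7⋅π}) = {-5, -10/7, -7/6, 1/33, 1/20, 1/8, 7⋅π}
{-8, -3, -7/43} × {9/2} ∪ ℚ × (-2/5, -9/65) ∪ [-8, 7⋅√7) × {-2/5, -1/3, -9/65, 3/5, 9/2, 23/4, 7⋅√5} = (ℚ × (-2/5, -9/65)) ∪ ([-8, 7⋅√7) × {-2/5, -1/3, -9/65, 3/5, 9/2, 23/4, 7⋅√5})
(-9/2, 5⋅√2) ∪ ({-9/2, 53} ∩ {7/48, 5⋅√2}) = (-9/2, 5⋅√2)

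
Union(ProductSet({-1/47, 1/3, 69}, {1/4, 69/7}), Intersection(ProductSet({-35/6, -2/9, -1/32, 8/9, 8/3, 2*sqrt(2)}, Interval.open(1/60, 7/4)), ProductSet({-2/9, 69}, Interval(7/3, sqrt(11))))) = ProductSet({-1/47, 1/3, 69}, {1/4, 69/7})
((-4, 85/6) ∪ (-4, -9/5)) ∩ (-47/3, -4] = ∅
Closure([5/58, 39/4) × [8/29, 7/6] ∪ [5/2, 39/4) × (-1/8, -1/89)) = ({5/2, 39/4} × [-1/8, -1/89]) ∪ ([5/2, 39/4] × {-1/8, -1/89}) ∪ ([5/58, 39/4] × [8/29, 7/6]) ∪ ([5/2, 39/4) × (-1/8, -1/89))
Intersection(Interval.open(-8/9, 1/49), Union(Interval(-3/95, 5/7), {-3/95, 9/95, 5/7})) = Interval.Ropen(-3/95, 1/49)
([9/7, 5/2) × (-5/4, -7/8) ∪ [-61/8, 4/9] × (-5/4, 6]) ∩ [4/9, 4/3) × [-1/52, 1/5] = {4/9} × [-1/52, 1/5]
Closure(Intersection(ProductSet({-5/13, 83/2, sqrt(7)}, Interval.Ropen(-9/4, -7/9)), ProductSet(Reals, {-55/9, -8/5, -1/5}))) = ProductSet({-5/13, 83/2, sqrt(7)}, {-8/5})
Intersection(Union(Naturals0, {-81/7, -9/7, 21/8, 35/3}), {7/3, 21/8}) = {21/8}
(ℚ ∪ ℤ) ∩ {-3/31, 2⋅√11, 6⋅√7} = {-3/31}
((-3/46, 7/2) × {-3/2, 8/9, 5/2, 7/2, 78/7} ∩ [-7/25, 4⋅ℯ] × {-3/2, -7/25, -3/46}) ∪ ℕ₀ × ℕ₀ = (ℕ₀ × ℕ₀) ∪ ((-3/46, 7/2) × {-3/2})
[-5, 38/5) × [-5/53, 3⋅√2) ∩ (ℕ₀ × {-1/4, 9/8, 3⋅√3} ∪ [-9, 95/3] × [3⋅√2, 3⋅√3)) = {0, 1, …, 7} × {9/8}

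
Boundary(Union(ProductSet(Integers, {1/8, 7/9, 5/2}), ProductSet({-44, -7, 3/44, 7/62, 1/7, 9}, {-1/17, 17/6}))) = Union(ProductSet({-44, -7, 3/44, 7/62, 1/7, 9}, {-1/17, 17/6}), ProductSet(Integers, {1/8, 7/9, 5/2}))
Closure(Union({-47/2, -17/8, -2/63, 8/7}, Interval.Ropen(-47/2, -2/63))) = Union({8/7}, Interval(-47/2, -2/63))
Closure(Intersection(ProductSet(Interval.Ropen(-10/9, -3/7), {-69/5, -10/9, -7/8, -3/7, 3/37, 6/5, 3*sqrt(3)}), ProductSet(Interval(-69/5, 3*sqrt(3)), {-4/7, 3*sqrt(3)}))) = ProductSet(Interval(-10/9, -3/7), {3*sqrt(3)})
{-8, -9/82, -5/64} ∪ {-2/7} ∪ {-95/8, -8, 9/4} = {-95/8, -8, -2/7, -9/82, -5/64, 9/4}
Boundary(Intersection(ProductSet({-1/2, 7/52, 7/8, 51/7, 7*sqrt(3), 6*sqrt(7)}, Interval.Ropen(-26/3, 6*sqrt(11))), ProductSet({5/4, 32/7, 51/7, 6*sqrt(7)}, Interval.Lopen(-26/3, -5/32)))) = ProductSet({51/7, 6*sqrt(7)}, Interval(-26/3, -5/32))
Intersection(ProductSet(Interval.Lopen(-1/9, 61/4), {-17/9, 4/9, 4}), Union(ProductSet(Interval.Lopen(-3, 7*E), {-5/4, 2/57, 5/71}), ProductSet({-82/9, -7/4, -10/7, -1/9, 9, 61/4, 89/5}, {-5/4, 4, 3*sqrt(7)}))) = ProductSet({9, 61/4}, {4})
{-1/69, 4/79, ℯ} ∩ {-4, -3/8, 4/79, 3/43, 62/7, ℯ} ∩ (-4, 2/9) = {4/79}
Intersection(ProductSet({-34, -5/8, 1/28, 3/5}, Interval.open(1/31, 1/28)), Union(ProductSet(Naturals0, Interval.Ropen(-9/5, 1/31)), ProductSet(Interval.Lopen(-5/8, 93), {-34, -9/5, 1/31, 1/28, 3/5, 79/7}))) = EmptySet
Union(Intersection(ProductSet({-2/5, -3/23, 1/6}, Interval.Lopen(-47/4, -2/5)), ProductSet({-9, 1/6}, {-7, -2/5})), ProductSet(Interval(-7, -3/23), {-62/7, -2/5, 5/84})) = Union(ProductSet({1/6}, {-7, -2/5}), ProductSet(Interval(-7, -3/23), {-62/7, -2/5, 5/84}))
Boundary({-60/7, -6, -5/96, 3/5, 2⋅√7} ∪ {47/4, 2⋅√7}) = {-60/7, -6, -5/96, 3/5, 47/4, 2⋅√7}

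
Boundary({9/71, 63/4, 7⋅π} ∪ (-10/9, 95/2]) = {-10/9, 95/2}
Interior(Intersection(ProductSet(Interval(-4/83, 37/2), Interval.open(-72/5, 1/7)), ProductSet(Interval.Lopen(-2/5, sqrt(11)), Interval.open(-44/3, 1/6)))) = ProductSet(Interval.open(-4/83, sqrt(11)), Interval.open(-72/5, 1/7))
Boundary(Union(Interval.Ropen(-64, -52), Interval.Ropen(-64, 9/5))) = {-64, 9/5}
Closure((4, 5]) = [4, 5]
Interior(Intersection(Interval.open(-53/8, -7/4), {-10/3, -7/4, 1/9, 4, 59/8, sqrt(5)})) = EmptySet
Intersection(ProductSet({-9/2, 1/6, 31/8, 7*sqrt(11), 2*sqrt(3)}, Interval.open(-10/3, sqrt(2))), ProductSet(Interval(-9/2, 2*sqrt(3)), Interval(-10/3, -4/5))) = ProductSet({-9/2, 1/6, 2*sqrt(3)}, Interval.Lopen(-10/3, -4/5))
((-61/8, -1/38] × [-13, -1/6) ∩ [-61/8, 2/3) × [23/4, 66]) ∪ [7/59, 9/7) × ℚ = [7/59, 9/7) × ℚ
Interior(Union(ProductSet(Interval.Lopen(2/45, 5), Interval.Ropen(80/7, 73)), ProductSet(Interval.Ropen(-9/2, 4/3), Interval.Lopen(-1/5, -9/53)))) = Union(ProductSet(Interval.open(-9/2, 4/3), Interval.open(-1/5, -9/53)), ProductSet(Interval.open(2/45, 5), Interval.open(80/7, 73)))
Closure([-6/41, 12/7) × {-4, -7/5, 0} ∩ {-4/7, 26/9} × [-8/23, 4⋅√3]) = ∅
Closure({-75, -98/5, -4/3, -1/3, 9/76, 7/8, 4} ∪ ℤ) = ℤ ∪ {-98/5, -4/3, -1/3, 9/76, 7/8}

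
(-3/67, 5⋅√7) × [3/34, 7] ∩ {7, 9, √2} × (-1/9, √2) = {7, 9, √2} × [3/34, √2)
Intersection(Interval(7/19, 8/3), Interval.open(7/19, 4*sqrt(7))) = Interval.Lopen(7/19, 8/3)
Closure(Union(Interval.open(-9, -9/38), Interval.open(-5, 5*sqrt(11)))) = Interval(-9, 5*sqrt(11))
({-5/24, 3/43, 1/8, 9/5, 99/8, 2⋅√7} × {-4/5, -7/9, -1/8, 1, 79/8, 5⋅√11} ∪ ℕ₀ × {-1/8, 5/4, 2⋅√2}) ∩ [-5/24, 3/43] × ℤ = {-5/24, 3/43} × {1}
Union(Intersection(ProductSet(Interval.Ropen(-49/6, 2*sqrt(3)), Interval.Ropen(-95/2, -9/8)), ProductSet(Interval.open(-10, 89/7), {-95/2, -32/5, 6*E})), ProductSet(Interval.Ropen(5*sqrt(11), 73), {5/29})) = Union(ProductSet(Interval.Ropen(-49/6, 2*sqrt(3)), {-95/2, -32/5}), ProductSet(Interval.Ropen(5*sqrt(11), 73), {5/29}))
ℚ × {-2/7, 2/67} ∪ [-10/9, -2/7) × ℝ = (ℚ × {-2/7, 2/67}) ∪ ([-10/9, -2/7) × ℝ)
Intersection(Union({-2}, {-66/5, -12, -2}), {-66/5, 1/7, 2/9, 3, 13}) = {-66/5}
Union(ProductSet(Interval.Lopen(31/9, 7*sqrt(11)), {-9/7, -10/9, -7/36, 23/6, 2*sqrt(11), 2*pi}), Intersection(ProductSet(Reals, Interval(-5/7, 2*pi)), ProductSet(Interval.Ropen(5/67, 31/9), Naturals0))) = Union(ProductSet(Interval.Ropen(5/67, 31/9), Range(0, 7, 1)), ProductSet(Interval.Lopen(31/9, 7*sqrt(11)), {-9/7, -10/9, -7/36, 23/6, 2*sqrt(11), 2*pi}))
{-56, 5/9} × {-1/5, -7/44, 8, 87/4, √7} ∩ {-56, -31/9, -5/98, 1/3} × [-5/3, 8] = {-56} × {-1/5, -7/44, 8, √7}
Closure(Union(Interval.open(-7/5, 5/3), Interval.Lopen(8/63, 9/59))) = Interval(-7/5, 5/3)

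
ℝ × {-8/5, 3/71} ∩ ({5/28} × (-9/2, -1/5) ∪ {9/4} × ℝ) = ({5/28} × {-8/5}) ∪ ({9/4} × {-8/5, 3/71})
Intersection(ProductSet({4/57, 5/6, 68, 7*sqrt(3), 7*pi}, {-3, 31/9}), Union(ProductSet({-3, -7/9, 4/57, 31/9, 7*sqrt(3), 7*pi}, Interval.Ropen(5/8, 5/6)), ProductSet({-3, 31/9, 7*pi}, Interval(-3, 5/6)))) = ProductSet({7*pi}, {-3})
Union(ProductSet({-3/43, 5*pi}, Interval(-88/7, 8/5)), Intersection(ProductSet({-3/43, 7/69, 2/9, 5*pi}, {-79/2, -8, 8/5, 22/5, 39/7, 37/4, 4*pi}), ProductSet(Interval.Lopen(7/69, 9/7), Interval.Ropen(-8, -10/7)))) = Union(ProductSet({2/9}, {-8}), ProductSet({-3/43, 5*pi}, Interval(-88/7, 8/5)))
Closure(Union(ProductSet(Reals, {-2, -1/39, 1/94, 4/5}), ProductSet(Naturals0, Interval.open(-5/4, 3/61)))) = Union(ProductSet(Naturals0, Interval(-5/4, 3/61)), ProductSet(Reals, {-2, -1/39, 1/94, 4/5}))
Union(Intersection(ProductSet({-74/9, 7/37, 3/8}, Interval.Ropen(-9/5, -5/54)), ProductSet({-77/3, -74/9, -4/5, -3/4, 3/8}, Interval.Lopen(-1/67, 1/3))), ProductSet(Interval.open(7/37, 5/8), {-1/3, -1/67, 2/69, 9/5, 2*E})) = ProductSet(Interval.open(7/37, 5/8), {-1/3, -1/67, 2/69, 9/5, 2*E})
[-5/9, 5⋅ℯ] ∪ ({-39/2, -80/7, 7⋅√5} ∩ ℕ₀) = [-5/9, 5⋅ℯ]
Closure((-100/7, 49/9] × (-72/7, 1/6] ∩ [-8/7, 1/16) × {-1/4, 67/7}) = [-8/7, 1/16] × {-1/4}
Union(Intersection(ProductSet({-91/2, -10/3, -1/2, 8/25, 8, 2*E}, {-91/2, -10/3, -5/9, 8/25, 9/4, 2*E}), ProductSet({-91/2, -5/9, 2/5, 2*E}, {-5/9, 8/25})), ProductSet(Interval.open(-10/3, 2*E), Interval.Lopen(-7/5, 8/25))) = Union(ProductSet({-91/2, 2*E}, {-5/9, 8/25}), ProductSet(Interval.open(-10/3, 2*E), Interval.Lopen(-7/5, 8/25)))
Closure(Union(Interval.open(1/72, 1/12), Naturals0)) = Union(Complement(Naturals0, Interval.open(1/72, 1/12)), Interval(1/72, 1/12), Naturals0)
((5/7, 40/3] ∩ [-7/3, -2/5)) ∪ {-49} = {-49}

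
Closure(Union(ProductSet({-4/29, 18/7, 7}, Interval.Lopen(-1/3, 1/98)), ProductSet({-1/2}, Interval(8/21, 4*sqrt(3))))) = Union(ProductSet({-1/2}, Interval(8/21, 4*sqrt(3))), ProductSet({-4/29, 18/7, 7}, Interval(-1/3, 1/98)))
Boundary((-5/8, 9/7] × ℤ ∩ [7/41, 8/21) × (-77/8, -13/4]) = [7/41, 8/21] × {-9, -8, …, -4}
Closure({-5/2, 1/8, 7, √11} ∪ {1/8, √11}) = {-5/2, 1/8, 7, √11}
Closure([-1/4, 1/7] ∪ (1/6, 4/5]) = [-1/4, 1/7] ∪ [1/6, 4/5]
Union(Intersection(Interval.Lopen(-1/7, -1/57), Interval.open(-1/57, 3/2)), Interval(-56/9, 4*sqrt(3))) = Interval(-56/9, 4*sqrt(3))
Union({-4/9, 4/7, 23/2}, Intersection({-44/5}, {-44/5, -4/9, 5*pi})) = {-44/5, -4/9, 4/7, 23/2}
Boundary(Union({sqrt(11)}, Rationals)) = Reals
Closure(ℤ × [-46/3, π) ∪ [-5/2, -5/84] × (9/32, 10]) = (ℤ × [-46/3, π)) ∪ ([-5/2, -5/84] × [9/32, 10]) ∪ ((ℤ \ (-5/2, -5/84)) × [-46/3, π])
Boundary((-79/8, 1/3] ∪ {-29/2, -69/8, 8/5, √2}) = {-29/2, -79/8, 1/3, 8/5, √2}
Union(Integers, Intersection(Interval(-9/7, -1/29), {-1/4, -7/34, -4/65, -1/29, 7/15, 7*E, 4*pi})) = Union({-1/4, -7/34, -4/65, -1/29}, Integers)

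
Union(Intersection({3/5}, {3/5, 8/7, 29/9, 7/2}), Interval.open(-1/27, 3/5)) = Interval.Lopen(-1/27, 3/5)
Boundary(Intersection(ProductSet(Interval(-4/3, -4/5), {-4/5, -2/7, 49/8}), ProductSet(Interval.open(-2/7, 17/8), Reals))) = EmptySet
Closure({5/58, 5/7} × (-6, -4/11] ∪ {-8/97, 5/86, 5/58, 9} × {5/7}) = ({-8/97, 5/86, 5/58, 9} × {5/7}) ∪ ({5/58, 5/7} × [-6, -4/11])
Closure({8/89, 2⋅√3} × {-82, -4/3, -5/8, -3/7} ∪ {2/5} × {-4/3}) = ({2/5} × {-4/3}) ∪ ({8/89, 2⋅√3} × {-82, -4/3, -5/8, -3/7})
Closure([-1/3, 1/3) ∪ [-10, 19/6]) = [-10, 19/6]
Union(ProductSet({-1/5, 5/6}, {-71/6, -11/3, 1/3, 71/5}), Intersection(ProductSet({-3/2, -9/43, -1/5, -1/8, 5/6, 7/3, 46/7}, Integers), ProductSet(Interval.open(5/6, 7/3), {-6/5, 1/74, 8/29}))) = ProductSet({-1/5, 5/6}, {-71/6, -11/3, 1/3, 71/5})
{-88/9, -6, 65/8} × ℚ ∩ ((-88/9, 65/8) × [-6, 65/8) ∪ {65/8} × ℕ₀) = ({65/8} × ℕ₀) ∪ ({-6} × (ℚ ∩ [-6, 65/8)))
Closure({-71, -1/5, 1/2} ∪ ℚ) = ℝ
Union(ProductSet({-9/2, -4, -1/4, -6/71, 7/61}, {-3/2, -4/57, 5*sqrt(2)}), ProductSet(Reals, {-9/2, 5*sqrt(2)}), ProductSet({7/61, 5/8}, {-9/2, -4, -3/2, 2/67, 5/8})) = Union(ProductSet({7/61, 5/8}, {-9/2, -4, -3/2, 2/67, 5/8}), ProductSet({-9/2, -4, -1/4, -6/71, 7/61}, {-3/2, -4/57, 5*sqrt(2)}), ProductSet(Reals, {-9/2, 5*sqrt(2)}))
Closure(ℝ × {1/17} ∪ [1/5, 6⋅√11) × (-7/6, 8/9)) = ((-∞, ∞) × {1/17}) ∪ ({1/5, 6⋅√11} × [-7/6, 8/9]) ∪ ([1/5, 6⋅√11] × {-7/6, 8/9}) ∪ ([1/5, 6⋅√11) × (-7/6, 8/9))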